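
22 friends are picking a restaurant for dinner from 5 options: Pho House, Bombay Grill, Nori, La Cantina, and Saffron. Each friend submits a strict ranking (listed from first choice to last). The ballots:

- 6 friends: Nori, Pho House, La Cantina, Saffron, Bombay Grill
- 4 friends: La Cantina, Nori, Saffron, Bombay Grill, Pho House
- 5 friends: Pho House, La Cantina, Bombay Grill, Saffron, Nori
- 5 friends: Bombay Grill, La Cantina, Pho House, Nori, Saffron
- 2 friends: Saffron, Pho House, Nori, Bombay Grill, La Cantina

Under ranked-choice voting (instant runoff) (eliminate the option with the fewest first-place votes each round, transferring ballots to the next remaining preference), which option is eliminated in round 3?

Bombay Grill

Round 1: Pho House 5, Bombay Grill 5, Nori 6, La Cantina 4, Saffron 2. Eliminate Saffron.
Round 2: Pho House 7, Bombay Grill 5, Nori 6, La Cantina 4. Eliminate La Cantina.
Round 3: Pho House 7, Bombay Grill 5, Nori 10. Eliminate Bombay Grill.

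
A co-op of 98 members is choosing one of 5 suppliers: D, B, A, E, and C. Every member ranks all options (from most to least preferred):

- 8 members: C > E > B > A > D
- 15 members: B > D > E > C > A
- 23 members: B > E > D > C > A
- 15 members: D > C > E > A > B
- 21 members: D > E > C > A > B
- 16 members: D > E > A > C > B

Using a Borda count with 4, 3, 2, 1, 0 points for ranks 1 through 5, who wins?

D: 8·0 + 15·3 + 23·2 + 15·4 + 21·4 + 16·4 = 299
B: 8·2 + 15·4 + 23·4 + 15·0 + 21·0 + 16·0 = 168
A: 8·1 + 15·0 + 23·0 + 15·1 + 21·1 + 16·2 = 76
E: 8·3 + 15·2 + 23·3 + 15·2 + 21·3 + 16·3 = 264
C: 8·4 + 15·1 + 23·1 + 15·3 + 21·2 + 16·1 = 173
D has the highest Borda score (299).

D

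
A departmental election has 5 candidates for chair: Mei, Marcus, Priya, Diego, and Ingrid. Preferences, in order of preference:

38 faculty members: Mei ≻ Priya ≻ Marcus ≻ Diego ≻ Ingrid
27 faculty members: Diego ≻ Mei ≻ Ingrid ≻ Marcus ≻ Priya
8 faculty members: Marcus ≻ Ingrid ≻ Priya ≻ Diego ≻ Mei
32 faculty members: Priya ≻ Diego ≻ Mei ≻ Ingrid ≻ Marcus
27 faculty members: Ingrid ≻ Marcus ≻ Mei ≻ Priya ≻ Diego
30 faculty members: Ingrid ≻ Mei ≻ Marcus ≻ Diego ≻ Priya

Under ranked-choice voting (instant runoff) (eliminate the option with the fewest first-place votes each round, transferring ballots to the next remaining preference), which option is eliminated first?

Round 1: Mei 38, Marcus 8, Priya 32, Diego 27, Ingrid 57. Eliminate Marcus.

Marcus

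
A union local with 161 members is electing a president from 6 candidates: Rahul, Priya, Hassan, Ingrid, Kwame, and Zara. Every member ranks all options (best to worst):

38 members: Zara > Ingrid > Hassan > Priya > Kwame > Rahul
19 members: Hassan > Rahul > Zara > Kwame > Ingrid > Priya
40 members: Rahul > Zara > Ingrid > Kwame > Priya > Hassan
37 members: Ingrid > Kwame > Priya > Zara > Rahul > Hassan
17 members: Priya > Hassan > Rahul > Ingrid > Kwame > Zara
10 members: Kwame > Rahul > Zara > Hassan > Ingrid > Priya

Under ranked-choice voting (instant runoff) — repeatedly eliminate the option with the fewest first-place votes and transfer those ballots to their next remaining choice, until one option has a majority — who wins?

Round 1: Rahul 40, Priya 17, Hassan 19, Ingrid 37, Kwame 10, Zara 38. Eliminate Kwame.
Round 2: Rahul 50, Priya 17, Hassan 19, Ingrid 37, Zara 38. Eliminate Priya.
Round 3: Rahul 50, Hassan 36, Ingrid 37, Zara 38. Eliminate Hassan.
Round 4: Rahul 86, Ingrid 37, Zara 38. Rahul has a majority.

Rahul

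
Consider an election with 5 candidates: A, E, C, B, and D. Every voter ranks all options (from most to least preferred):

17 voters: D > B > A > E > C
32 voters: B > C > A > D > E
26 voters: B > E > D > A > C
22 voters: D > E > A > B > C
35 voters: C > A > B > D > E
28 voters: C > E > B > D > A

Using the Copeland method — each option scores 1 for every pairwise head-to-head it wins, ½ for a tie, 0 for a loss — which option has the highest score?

A: beats E; loses to C, B, and D → score 1.
E: loses to A, C, B, and D → score 0.
C: beats A, E, and D; loses to B → score 3.
B: beats A, E, C, and D → score 4.
D: beats A and E; loses to C and B → score 2.
B has the best pairwise record.

B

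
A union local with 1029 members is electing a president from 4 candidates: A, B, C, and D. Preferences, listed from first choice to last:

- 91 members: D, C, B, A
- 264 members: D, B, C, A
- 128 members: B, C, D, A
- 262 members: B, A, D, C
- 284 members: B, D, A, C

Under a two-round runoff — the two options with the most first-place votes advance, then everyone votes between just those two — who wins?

B

Round 1 first-place votes: A 0, B 674, C 0, D 355.
B and D advance.
Runoff: B is preferred to D by 674 voters; D by 355.
B wins the runoff.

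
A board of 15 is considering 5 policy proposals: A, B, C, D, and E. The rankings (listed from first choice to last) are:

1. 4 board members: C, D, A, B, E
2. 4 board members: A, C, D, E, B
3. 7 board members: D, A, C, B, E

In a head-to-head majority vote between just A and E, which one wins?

Voters preferring A to E: 15; preferring E to A: 0.
A wins the head-to-head.

A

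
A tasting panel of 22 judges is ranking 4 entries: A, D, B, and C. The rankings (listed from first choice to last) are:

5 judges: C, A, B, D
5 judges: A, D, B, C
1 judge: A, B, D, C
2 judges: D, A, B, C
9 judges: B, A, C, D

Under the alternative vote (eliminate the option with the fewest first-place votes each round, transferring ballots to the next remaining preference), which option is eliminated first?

Round 1: A 6, D 2, B 9, C 5. Eliminate D.

D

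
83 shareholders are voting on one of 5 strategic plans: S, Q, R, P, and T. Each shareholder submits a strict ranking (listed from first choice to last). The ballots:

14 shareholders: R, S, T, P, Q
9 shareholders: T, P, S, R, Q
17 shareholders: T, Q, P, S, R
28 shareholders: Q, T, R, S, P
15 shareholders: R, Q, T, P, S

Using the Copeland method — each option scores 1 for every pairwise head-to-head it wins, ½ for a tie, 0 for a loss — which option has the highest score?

S: beats P; loses to Q, R, and T → score 1.
Q: beats S, R, P, and T → score 4.
R: beats S and P; loses to Q and T → score 2.
P: loses to S, Q, R, and T → score 0.
T: beats S, R, and P; loses to Q → score 3.
Q has the best pairwise record.

Q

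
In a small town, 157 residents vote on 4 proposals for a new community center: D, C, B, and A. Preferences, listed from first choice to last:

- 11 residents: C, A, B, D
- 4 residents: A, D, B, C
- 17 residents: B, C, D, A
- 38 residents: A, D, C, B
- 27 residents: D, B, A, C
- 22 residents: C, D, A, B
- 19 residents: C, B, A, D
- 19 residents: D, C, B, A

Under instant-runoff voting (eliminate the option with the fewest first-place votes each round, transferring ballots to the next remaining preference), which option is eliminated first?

Round 1: D 46, C 52, B 17, A 42. Eliminate B.

B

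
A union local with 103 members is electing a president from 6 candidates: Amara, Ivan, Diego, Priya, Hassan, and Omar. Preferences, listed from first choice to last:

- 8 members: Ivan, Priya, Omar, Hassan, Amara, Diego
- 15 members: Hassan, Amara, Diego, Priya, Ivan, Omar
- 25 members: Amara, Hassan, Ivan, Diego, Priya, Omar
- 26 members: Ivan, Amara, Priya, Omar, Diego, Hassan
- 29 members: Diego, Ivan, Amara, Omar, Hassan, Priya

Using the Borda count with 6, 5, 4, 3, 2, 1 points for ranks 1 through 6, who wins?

Amara: 8·2 + 15·5 + 25·6 + 26·5 + 29·4 = 487
Ivan: 8·6 + 15·2 + 25·4 + 26·6 + 29·5 = 479
Diego: 8·1 + 15·4 + 25·3 + 26·2 + 29·6 = 369
Priya: 8·5 + 15·3 + 25·2 + 26·4 + 29·1 = 268
Hassan: 8·3 + 15·6 + 25·5 + 26·1 + 29·2 = 323
Omar: 8·4 + 15·1 + 25·1 + 26·3 + 29·3 = 237
Amara has the highest Borda score (487).

Amara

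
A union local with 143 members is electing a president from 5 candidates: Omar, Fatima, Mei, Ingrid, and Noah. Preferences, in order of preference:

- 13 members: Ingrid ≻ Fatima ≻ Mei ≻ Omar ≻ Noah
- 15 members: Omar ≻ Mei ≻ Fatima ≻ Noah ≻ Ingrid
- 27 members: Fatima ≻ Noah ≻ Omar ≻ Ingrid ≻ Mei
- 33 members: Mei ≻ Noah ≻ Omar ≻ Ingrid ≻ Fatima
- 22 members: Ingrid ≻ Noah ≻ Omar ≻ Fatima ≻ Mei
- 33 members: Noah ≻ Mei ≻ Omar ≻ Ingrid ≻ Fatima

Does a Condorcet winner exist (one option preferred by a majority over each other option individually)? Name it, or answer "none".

Noah

Noah vs Omar: 115–28 for Noah.
Noah vs Fatima: 88–55 for Noah.
Noah vs Mei: 82–61 for Noah.
Noah vs Ingrid: 108–35 for Noah.
Noah beats every other option head-to-head.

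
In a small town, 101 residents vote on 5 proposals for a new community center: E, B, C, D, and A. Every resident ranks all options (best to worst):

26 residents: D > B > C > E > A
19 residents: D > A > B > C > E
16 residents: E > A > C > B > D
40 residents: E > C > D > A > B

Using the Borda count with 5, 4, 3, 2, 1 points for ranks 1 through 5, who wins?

D

E: 26·2 + 19·1 + 16·5 + 40·5 = 351
B: 26·4 + 19·3 + 16·2 + 40·1 = 233
C: 26·3 + 19·2 + 16·3 + 40·4 = 324
D: 26·5 + 19·5 + 16·1 + 40·3 = 361
A: 26·1 + 19·4 + 16·4 + 40·2 = 246
D has the highest Borda score (361).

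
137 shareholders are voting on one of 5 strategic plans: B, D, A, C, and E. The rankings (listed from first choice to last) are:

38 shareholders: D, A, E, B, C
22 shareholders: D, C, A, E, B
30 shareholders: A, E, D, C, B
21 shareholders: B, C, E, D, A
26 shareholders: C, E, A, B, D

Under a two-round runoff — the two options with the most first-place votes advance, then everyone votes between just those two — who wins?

Round 1 first-place votes: B 21, D 60, A 30, C 26, E 0.
D and A advance.
Runoff: D is preferred to A by 81 voters; A by 56.
D wins the runoff.

D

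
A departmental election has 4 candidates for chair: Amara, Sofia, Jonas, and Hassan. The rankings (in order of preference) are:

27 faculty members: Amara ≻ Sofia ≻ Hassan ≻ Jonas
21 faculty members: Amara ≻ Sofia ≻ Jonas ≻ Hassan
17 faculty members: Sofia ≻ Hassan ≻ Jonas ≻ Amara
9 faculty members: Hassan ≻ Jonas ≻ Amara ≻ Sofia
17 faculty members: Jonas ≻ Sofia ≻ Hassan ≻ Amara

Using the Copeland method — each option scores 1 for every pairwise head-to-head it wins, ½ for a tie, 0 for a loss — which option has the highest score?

Amara: beats Sofia, Jonas, and Hassan → score 3.
Sofia: beats Jonas and Hassan; loses to Amara → score 2.
Jonas: loses to Amara, Sofia, and Hassan → score 0.
Hassan: beats Jonas; loses to Amara and Sofia → score 1.
Amara has the best pairwise record.

Amara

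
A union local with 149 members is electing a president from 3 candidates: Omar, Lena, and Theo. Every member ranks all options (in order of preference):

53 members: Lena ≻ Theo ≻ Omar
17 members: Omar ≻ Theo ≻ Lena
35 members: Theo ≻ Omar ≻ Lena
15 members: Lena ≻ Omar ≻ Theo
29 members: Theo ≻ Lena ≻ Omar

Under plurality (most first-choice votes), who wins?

Lena

First-place votes: Omar 17, Lena 68, Theo 64.
Lena has the most first-place votes.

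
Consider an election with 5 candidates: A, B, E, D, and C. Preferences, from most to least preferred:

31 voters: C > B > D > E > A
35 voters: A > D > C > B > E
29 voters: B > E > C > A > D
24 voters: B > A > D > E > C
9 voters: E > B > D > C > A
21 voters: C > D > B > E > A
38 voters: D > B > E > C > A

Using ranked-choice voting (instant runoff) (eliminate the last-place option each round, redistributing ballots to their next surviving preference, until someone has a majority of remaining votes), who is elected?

Round 1: A 35, B 53, E 9, D 38, C 52. Eliminate E.
Round 2: A 35, B 62, D 38, C 52. Eliminate A.
Round 3: B 62, D 73, C 52. Eliminate C.
Round 4: B 93, D 94. D has a majority.

D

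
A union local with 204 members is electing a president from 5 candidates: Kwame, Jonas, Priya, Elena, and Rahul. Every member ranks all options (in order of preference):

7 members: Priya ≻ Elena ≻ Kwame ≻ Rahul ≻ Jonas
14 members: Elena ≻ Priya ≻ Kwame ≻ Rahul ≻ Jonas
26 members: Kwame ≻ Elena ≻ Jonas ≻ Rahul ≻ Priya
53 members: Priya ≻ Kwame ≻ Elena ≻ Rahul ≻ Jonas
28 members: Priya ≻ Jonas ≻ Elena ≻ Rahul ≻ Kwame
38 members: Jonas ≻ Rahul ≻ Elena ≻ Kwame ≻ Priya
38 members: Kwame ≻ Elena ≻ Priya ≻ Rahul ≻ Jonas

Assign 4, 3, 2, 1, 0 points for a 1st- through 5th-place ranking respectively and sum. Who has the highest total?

Kwame: 7·2 + 14·2 + 26·4 + 53·3 + 28·0 + 38·1 + 38·4 = 495
Jonas: 7·0 + 14·0 + 26·2 + 53·0 + 28·3 + 38·4 + 38·0 = 288
Priya: 7·4 + 14·3 + 26·0 + 53·4 + 28·4 + 38·0 + 38·2 = 470
Elena: 7·3 + 14·4 + 26·3 + 53·2 + 28·2 + 38·2 + 38·3 = 507
Rahul: 7·1 + 14·1 + 26·1 + 53·1 + 28·1 + 38·3 + 38·1 = 280
Elena has the highest Borda score (507).

Elena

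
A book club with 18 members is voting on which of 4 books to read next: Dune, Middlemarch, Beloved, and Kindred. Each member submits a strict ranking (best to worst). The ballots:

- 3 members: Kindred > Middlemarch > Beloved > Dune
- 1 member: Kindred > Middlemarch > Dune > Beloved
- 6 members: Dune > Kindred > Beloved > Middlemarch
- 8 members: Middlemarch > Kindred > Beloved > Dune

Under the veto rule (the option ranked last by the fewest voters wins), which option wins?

Kindred

Last-place votes: Dune 11, Middlemarch 6, Beloved 1, Kindred 0.
Kindred is ranked last by the fewest voters, so Kindred wins.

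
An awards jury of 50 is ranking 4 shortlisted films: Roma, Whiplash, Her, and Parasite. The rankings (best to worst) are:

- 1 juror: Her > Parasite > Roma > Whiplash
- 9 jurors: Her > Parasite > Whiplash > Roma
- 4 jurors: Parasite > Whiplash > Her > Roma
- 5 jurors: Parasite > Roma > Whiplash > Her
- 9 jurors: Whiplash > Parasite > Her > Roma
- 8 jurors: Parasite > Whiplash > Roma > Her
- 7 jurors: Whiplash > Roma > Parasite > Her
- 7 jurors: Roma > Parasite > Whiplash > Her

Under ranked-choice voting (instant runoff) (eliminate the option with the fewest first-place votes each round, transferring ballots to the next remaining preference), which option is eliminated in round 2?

Her

Round 1: Roma 7, Whiplash 16, Her 10, Parasite 17. Eliminate Roma.
Round 2: Whiplash 16, Her 10, Parasite 24. Eliminate Her.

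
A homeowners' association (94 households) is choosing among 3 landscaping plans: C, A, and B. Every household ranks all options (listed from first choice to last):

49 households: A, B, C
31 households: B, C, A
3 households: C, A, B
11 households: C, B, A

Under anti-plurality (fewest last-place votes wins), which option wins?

Last-place votes: C 49, A 42, B 3.
B is ranked last by the fewest voters, so B wins.

B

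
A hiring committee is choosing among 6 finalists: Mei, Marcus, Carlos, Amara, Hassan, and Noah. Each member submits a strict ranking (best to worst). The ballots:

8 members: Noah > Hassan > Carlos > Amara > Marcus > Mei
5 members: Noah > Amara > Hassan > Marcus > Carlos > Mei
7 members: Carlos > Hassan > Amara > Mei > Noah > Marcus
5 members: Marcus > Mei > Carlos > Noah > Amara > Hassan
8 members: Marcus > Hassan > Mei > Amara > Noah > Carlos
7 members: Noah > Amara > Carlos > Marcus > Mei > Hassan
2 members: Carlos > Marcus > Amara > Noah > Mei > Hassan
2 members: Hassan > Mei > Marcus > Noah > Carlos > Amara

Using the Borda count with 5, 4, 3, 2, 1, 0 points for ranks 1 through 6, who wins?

Noah

Mei: 8·0 + 5·0 + 7·2 + 5·4 + 8·3 + 7·1 + 2·1 + 2·4 = 75
Marcus: 8·1 + 5·2 + 7·0 + 5·5 + 8·5 + 7·2 + 2·4 + 2·3 = 111
Carlos: 8·3 + 5·1 + 7·5 + 5·3 + 8·0 + 7·3 + 2·5 + 2·1 = 112
Amara: 8·2 + 5·4 + 7·3 + 5·1 + 8·2 + 7·4 + 2·3 + 2·0 = 112
Hassan: 8·4 + 5·3 + 7·4 + 5·0 + 8·4 + 7·0 + 2·0 + 2·5 = 117
Noah: 8·5 + 5·5 + 7·1 + 5·2 + 8·1 + 7·5 + 2·2 + 2·2 = 133
Noah has the highest Borda score (133).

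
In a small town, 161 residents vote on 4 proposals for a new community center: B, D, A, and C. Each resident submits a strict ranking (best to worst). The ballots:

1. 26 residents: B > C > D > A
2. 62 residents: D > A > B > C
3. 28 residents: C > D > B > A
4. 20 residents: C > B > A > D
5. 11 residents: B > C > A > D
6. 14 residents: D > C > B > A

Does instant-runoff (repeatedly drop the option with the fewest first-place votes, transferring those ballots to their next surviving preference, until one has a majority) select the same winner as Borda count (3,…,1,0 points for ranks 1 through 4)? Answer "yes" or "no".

no

Instant-runoff — R1 B 37, D 76, A 0, C 48 (A out); R2 B 37, D 76, C 48 (B out); R3 D 76, C 85 (C winner). Winner: C.
Borda — scores: B 255, D 310, A 155, C 246. Winner: D.
The two methods disagree.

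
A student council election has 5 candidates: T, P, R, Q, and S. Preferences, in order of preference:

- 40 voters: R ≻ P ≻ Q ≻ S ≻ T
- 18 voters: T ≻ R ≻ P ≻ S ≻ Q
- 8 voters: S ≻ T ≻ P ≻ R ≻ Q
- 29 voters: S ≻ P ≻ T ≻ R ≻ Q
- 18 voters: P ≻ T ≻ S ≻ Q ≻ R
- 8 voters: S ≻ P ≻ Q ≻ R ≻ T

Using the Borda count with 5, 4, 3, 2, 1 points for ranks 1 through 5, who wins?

P

T: 40·1 + 18·5 + 8·4 + 29·3 + 18·4 + 8·1 = 329
P: 40·4 + 18·3 + 8·3 + 29·4 + 18·5 + 8·4 = 476
R: 40·5 + 18·4 + 8·2 + 29·2 + 18·1 + 8·2 = 380
Q: 40·3 + 18·1 + 8·1 + 29·1 + 18·2 + 8·3 = 235
S: 40·2 + 18·2 + 8·5 + 29·5 + 18·3 + 8·5 = 395
P has the highest Borda score (476).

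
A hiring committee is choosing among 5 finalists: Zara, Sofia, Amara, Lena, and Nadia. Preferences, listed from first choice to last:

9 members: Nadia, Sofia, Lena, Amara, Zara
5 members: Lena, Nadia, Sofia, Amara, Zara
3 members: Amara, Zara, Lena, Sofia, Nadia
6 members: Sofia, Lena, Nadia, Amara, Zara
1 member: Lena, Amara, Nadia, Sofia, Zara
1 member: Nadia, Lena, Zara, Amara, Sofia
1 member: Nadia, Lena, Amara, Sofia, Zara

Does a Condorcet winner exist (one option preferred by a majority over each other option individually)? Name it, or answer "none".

none

Checking pairwise contests:
Sofia beats Zara 22–4.
Nadia beats Sofia 17–9.
Sofia beats Amara 20–6.
Sofia beats Lena 15–11.
Lena beats Nadia 15–11.
Every option loses at least one head-to-head, so there is no Condorcet winner.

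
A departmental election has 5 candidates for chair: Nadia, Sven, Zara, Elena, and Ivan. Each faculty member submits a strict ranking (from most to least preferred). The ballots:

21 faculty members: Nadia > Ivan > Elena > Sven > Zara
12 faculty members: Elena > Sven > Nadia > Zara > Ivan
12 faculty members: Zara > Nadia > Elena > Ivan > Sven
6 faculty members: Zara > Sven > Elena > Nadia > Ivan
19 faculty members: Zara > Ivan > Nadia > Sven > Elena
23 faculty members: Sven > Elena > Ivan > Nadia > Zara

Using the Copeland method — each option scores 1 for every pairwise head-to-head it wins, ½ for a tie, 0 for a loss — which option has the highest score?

Nadia: beats Sven, Zara, Elena, and Ivan → score 4.
Sven: beats Zara and Elena; loses to Nadia and Ivan → score 2.
Zara: beats Ivan; loses to Nadia, Sven, and Elena → score 1.
Elena: beats Zara and Ivan; loses to Nadia and Sven → score 2.
Ivan: beats Sven; loses to Nadia, Zara, and Elena → score 1.
Nadia has the best pairwise record.

Nadia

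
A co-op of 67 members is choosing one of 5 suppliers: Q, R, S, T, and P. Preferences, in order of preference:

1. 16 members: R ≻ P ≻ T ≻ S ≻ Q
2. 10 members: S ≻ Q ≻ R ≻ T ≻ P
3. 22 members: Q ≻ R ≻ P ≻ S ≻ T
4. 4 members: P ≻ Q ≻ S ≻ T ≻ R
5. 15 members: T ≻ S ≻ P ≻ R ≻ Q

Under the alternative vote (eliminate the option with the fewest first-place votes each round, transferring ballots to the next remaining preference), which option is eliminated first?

P

Round 1: Q 22, R 16, S 10, T 15, P 4. Eliminate P.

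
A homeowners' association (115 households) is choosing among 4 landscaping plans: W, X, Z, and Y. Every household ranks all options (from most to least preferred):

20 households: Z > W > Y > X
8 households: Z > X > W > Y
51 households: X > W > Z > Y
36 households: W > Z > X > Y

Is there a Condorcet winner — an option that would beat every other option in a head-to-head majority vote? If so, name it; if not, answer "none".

Checking pairwise contests:
X beats W 59–56.
Z beats X 64–51.
W beats Z 87–28.
W beats Y 115–0.
Every option loses at least one head-to-head, so there is no Condorcet winner.

none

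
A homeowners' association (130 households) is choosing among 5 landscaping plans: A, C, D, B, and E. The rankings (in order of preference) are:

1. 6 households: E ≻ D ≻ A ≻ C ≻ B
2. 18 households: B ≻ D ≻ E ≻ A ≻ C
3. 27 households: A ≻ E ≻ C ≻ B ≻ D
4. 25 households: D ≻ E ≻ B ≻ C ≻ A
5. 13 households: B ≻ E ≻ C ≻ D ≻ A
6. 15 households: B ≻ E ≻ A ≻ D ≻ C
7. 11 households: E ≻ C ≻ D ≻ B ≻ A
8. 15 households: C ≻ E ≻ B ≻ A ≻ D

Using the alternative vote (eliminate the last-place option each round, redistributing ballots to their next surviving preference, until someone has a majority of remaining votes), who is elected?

E

Round 1: A 27, C 15, D 25, B 46, E 17. Eliminate C.
Round 2: A 27, D 25, B 46, E 32. Eliminate D.
Round 3: A 27, B 46, E 57. Eliminate A.
Round 4: B 46, E 84. E has a majority.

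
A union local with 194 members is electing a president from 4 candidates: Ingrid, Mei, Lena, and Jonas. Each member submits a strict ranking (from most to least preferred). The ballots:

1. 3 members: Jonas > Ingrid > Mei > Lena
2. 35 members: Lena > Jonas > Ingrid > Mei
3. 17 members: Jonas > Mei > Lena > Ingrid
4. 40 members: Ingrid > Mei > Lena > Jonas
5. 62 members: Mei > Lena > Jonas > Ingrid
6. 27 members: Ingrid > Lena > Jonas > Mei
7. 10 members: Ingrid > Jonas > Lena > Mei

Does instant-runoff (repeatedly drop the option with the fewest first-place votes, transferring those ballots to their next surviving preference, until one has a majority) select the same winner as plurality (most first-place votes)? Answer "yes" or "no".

yes

Instant-runoff — R1 Ingrid 77, Mei 62, Lena 35, Jonas 20 (Jonas out); R2 Ingrid 80, Mei 79, Lena 35 (Lena out); R3 Ingrid 115, Mei 79 (Ingrid winner). Winner: Ingrid.
Plurality — first-place votes: Ingrid 77, Mei 62, Lena 35, Jonas 20. Winner: Ingrid.
The two methods agree.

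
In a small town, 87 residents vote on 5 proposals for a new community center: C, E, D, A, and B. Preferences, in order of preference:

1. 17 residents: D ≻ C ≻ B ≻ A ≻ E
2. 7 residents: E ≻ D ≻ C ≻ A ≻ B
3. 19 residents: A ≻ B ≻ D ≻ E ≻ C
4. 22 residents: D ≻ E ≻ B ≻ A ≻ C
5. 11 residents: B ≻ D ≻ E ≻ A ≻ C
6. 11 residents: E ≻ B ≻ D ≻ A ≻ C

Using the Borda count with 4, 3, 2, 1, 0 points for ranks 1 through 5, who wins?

C: 17·3 + 7·2 + 19·0 + 22·0 + 11·0 + 11·0 = 65
E: 17·0 + 7·4 + 19·1 + 22·3 + 11·2 + 11·4 = 179
D: 17·4 + 7·3 + 19·2 + 22·4 + 11·3 + 11·2 = 270
A: 17·1 + 7·1 + 19·4 + 22·1 + 11·1 + 11·1 = 144
B: 17·2 + 7·0 + 19·3 + 22·2 + 11·4 + 11·3 = 212
D has the highest Borda score (270).

D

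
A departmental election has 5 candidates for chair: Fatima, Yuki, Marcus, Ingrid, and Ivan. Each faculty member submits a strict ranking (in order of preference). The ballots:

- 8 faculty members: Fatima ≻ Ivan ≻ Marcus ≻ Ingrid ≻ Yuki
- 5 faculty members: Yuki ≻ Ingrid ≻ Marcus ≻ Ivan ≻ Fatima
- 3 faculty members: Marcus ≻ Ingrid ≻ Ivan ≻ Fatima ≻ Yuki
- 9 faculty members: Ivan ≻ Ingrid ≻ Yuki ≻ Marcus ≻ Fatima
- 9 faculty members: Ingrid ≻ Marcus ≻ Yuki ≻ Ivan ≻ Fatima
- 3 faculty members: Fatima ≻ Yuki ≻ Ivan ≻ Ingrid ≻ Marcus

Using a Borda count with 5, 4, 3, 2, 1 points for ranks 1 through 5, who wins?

Fatima: 8·5 + 5·1 + 3·2 + 9·1 + 9·1 + 3·5 = 84
Yuki: 8·1 + 5·5 + 3·1 + 9·3 + 9·3 + 3·4 = 102
Marcus: 8·3 + 5·3 + 3·5 + 9·2 + 9·4 + 3·1 = 111
Ingrid: 8·2 + 5·4 + 3·4 + 9·4 + 9·5 + 3·2 = 135
Ivan: 8·4 + 5·2 + 3·3 + 9·5 + 9·2 + 3·3 = 123
Ingrid has the highest Borda score (135).

Ingrid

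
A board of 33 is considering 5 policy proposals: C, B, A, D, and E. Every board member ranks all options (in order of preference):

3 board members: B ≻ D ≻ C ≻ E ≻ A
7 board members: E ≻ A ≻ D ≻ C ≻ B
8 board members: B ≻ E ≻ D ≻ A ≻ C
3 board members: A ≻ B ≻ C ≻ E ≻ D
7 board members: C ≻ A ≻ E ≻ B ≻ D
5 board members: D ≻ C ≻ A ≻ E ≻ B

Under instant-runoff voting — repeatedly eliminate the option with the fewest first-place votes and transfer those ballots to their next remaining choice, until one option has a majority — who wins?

Round 1: C 7, B 11, A 3, D 5, E 7. Eliminate A.
Round 2: C 7, B 14, D 5, E 7. Eliminate D.
Round 3: C 12, B 14, E 7. Eliminate E.
Round 4: C 19, B 14. C has a majority.

C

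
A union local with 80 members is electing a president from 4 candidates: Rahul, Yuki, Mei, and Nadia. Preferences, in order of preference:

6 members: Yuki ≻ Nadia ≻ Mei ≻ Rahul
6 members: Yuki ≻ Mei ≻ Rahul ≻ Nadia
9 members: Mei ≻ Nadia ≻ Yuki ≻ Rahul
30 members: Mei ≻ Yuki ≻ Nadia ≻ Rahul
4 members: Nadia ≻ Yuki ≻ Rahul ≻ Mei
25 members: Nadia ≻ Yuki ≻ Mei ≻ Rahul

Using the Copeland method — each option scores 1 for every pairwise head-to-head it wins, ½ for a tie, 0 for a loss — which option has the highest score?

Rahul: loses to Yuki, Mei, and Nadia → score 0.
Yuki: beats Rahul, Mei, and Nadia → score 3.
Mei: beats Rahul and Nadia; loses to Yuki → score 2.
Nadia: beats Rahul; loses to Yuki and Mei → score 1.
Yuki has the best pairwise record.

Yuki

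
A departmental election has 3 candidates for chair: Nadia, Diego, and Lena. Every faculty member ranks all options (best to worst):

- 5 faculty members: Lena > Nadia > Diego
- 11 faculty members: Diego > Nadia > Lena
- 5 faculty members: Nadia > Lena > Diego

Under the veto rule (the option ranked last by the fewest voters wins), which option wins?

Last-place votes: Nadia 0, Diego 10, Lena 11.
Nadia is ranked last by the fewest voters, so Nadia wins.

Nadia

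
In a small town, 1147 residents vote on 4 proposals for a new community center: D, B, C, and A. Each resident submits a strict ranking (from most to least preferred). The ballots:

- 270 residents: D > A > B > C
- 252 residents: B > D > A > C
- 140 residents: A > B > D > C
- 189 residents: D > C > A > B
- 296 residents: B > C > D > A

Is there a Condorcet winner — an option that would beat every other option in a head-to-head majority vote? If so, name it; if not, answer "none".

Checking pairwise contests:
B beats D 688–459.
A beats B 599–548.
D beats C 851–296.
D beats A 1007–140.
Every option loses at least one head-to-head, so there is no Condorcet winner.

none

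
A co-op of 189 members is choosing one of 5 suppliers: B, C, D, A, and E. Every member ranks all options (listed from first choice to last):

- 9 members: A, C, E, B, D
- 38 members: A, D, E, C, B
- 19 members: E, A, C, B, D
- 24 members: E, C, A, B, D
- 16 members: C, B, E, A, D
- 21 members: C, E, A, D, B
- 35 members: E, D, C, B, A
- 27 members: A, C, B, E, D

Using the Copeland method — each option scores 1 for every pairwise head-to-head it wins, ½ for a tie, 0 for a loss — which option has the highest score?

E

B: beats D; loses to C, A, and E → score 1.
C: beats B, D, and A; loses to E → score 3.
D: loses to B, C, A, and E → score 0.
A: beats B and D; loses to C and E → score 2.
E: beats B, C, D, and A → score 4.
E has the best pairwise record.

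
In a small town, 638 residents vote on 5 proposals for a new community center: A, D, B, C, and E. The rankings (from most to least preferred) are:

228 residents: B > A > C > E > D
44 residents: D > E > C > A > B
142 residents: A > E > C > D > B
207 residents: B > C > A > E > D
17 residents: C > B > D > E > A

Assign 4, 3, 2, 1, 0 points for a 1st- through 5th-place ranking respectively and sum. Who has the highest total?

A: 228·3 + 44·1 + 142·4 + 207·2 + 17·0 = 1710
D: 228·0 + 44·4 + 142·1 + 207·0 + 17·2 = 352
B: 228·4 + 44·0 + 142·0 + 207·4 + 17·3 = 1791
C: 228·2 + 44·2 + 142·2 + 207·3 + 17·4 = 1517
E: 228·1 + 44·3 + 142·3 + 207·1 + 17·1 = 1010
B has the highest Borda score (1791).

B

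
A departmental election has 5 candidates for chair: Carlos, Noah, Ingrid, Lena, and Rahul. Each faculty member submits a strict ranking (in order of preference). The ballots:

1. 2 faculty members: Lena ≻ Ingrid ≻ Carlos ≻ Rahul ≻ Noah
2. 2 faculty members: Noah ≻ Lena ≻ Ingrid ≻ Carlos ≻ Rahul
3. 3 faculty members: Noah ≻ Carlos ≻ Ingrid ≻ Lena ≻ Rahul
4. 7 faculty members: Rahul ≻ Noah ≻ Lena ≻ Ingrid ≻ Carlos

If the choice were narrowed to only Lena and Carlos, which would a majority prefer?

Lena

Voters preferring Lena to Carlos: 11; preferring Carlos to Lena: 3.
Lena wins the head-to-head.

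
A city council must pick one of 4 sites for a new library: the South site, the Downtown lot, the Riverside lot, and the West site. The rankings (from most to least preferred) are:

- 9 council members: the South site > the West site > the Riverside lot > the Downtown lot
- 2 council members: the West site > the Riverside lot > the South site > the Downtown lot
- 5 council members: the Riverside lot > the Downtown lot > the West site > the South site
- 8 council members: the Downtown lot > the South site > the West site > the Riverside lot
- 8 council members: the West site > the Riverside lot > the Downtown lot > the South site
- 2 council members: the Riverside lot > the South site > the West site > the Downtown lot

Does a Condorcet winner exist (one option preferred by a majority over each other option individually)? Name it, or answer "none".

none

Checking pairwise contests:
the Downtown lot beats the South site 21–13.
the Riverside lot beats the Downtown lot 26–8.
the West site beats the Riverside lot 27–7.
the South site beats the West site 19–15.
Every option loses at least one head-to-head, so there is no Condorcet winner.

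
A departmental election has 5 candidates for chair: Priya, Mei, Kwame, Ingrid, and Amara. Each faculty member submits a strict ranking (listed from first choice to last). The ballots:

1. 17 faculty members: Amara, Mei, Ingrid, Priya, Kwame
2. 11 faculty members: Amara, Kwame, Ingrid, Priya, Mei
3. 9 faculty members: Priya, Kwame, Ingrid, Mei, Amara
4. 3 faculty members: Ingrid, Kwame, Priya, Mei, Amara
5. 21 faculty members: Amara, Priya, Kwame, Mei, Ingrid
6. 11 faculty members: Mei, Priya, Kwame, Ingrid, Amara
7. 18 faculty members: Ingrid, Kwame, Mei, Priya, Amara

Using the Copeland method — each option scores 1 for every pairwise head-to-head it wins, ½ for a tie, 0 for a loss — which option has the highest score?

Priya: beats Kwame; loses to Mei, Ingrid, and Amara → score 1.
Mei: beats Priya and Ingrid; loses to Kwame and Amara → score 2.
Kwame: beats Mei and Ingrid; loses to Priya and Amara → score 2.
Ingrid: beats Priya; loses to Mei, Kwame, and Amara → score 1.
Amara: beats Priya, Mei, Kwame, and Ingrid → score 4.
Amara has the best pairwise record.

Amara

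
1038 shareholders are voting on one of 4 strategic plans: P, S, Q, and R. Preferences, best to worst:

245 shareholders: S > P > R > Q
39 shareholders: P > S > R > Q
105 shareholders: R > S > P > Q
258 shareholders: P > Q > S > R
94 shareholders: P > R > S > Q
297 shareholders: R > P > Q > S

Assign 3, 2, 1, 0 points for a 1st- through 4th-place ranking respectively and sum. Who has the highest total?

P

P: 245·2 + 39·3 + 105·1 + 258·3 + 94·3 + 297·2 = 2362
S: 245·3 + 39·2 + 105·2 + 258·1 + 94·1 + 297·0 = 1375
Q: 245·0 + 39·0 + 105·0 + 258·2 + 94·0 + 297·1 = 813
R: 245·1 + 39·1 + 105·3 + 258·0 + 94·2 + 297·3 = 1678
P has the highest Borda score (2362).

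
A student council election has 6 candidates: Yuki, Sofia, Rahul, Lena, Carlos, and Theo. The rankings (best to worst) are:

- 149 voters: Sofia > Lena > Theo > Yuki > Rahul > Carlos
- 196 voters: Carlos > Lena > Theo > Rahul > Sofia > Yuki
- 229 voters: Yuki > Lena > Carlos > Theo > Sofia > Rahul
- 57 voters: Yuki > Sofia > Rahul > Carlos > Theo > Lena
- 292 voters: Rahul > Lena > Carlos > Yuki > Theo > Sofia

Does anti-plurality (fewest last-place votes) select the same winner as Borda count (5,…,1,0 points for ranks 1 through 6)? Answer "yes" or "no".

no

Anti-plurality — last-place votes: Yuki 196, Sofia 292, Rahul 229, Lena 57, Carlos 149, Theo 0. Winner: Theo.
Borda — scores: Yuki 2312, Sofia 1398, Rahul 2172, Lena 3464, Carlos 2657, Theo 1842. Winner: Lena.
The two methods disagree.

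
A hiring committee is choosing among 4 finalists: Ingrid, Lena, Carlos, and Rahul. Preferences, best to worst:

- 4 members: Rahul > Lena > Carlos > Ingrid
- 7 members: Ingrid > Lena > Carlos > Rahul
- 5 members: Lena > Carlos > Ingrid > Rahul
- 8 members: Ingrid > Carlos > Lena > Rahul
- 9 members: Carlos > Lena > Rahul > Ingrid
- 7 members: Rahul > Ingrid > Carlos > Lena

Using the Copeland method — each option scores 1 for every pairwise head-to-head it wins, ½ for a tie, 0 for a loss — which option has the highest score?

Ingrid: beats Lena and Carlos; ties Rahul → score 2.5.
Lena: beats Rahul; loses to Ingrid and Carlos → score 1.
Carlos: beats Lena and Rahul; loses to Ingrid → score 2.
Rahul: ties Ingrid; loses to Lena and Carlos → score 0.5.
Ingrid has the best pairwise record.

Ingrid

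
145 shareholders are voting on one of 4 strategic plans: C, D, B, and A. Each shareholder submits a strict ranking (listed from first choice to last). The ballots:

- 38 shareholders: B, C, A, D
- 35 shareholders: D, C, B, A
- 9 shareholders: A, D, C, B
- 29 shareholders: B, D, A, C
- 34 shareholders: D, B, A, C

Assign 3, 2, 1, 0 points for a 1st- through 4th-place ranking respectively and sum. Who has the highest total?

B

C: 38·2 + 35·2 + 9·1 + 29·0 + 34·0 = 155
D: 38·0 + 35·3 + 9·2 + 29·2 + 34·3 = 283
B: 38·3 + 35·1 + 9·0 + 29·3 + 34·2 = 304
A: 38·1 + 35·0 + 9·3 + 29·1 + 34·1 = 128
B has the highest Borda score (304).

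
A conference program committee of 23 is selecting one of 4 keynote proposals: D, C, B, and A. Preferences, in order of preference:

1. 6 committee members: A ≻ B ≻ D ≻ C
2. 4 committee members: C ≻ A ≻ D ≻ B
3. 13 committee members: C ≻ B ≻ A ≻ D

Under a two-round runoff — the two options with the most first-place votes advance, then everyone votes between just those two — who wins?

Round 1 first-place votes: D 0, C 17, B 0, A 6.
C and A advance.
Runoff: C is preferred to A by 17 voters; A by 6.
C wins the runoff.

C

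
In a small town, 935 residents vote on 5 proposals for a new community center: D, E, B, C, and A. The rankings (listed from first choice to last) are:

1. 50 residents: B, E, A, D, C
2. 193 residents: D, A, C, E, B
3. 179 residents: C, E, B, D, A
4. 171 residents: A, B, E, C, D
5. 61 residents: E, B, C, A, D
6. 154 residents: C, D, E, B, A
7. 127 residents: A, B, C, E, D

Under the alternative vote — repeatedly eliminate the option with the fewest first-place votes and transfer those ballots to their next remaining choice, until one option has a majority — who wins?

Round 1: D 193, E 61, B 50, C 333, A 298. Eliminate B.
Round 2: D 193, E 111, C 333, A 298. Eliminate E.
Round 3: D 193, C 394, A 348. Eliminate D.
Round 4: C 394, A 541. A has a majority.

A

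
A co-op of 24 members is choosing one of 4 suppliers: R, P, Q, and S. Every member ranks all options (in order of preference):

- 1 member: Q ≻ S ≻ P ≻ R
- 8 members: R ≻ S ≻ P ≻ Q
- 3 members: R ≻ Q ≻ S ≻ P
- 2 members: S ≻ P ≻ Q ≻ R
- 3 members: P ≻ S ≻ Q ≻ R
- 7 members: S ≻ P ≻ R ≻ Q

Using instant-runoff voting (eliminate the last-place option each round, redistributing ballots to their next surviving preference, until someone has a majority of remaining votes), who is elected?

S

Round 1: R 11, P 3, Q 1, S 9. Eliminate Q.
Round 2: R 11, P 3, S 10. Eliminate P.
Round 3: R 11, S 13. S has a majority.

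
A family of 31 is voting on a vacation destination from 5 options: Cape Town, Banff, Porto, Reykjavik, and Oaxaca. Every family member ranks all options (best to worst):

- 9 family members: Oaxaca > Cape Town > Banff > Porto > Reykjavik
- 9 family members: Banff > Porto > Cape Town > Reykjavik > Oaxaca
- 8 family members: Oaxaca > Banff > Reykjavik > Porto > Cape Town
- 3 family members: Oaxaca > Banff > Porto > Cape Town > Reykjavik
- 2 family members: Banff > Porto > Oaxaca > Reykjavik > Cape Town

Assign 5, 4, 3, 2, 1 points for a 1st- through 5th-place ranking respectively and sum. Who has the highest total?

Banff

Cape Town: 9·4 + 9·3 + 8·1 + 3·2 + 2·1 = 79
Banff: 9·3 + 9·5 + 8·4 + 3·4 + 2·5 = 126
Porto: 9·2 + 9·4 + 8·2 + 3·3 + 2·4 = 87
Reykjavik: 9·1 + 9·2 + 8·3 + 3·1 + 2·2 = 58
Oaxaca: 9·5 + 9·1 + 8·5 + 3·5 + 2·3 = 115
Banff has the highest Borda score (126).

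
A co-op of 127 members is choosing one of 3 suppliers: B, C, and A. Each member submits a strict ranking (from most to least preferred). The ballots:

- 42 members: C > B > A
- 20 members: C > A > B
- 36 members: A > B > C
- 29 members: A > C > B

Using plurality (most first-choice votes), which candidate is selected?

A

First-place votes: B 0, C 62, A 65.
A has the most first-place votes.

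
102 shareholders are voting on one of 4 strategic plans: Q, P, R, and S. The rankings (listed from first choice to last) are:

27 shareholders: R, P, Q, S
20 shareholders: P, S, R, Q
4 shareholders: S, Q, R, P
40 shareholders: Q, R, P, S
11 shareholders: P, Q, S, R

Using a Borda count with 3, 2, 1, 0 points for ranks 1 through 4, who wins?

P

Q: 27·1 + 20·0 + 4·2 + 40·3 + 11·2 = 177
P: 27·2 + 20·3 + 4·0 + 40·1 + 11·3 = 187
R: 27·3 + 20·1 + 4·1 + 40·2 + 11·0 = 185
S: 27·0 + 20·2 + 4·3 + 40·0 + 11·1 = 63
P has the highest Borda score (187).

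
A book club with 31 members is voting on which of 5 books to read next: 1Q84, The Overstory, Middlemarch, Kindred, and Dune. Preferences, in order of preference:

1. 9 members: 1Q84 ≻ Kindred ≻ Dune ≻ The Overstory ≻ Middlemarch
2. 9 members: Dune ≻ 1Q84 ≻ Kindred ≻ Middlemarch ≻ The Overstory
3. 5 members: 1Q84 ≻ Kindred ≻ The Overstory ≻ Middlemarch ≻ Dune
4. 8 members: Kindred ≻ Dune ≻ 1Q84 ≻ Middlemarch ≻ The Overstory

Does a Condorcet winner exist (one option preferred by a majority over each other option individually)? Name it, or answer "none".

Checking pairwise contests:
Dune beats 1Q84 17–14.
1Q84 beats The Overstory 31–0.
1Q84 beats Middlemarch 31–0.
1Q84 beats Kindred 23–8.
Kindred beats Dune 22–9.
Every option loses at least one head-to-head, so there is no Condorcet winner.

none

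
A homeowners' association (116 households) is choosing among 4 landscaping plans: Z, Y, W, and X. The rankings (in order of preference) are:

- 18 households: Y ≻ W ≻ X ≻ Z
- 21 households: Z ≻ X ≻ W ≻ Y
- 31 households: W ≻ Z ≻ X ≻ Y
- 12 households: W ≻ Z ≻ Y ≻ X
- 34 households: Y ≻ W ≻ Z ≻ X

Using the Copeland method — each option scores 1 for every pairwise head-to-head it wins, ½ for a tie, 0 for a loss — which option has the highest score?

W

Z: beats Y and X; loses to W → score 2.
Y: beats X; loses to Z and W → score 1.
W: beats Z, Y, and X → score 3.
X: loses to Z, Y, and W → score 0.
W has the best pairwise record.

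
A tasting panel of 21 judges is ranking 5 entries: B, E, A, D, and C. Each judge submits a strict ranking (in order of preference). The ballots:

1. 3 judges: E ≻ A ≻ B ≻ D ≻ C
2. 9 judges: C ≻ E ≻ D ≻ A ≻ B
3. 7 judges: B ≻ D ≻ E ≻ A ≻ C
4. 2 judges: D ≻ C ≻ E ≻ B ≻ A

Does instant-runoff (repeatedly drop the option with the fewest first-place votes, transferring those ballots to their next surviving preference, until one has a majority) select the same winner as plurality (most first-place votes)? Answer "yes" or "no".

yes

Instant-runoff — R1 B 7, E 3, A 0, D 2, C 9 (A out); R2 B 7, E 3, D 2, C 9 (D out); R3 B 7, E 3, C 11 (C winner). Winner: C.
Plurality — first-place votes: B 7, E 3, A 0, D 2, C 9. Winner: C.
The two methods agree.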